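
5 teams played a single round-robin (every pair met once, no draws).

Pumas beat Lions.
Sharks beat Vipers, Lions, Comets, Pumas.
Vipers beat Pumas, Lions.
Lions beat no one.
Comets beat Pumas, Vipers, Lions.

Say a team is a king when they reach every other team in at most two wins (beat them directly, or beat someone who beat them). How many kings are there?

Lions cannot reach Sharks, Comets, Vipers, Pumas in two steps.
Sharks reaches everyone (king).
Comets cannot reach Sharks in two steps.
Vipers cannot reach Sharks, Comets in two steps.
Pumas cannot reach Sharks, Comets, Vipers in two steps.
Kings: Sharks — 1.

1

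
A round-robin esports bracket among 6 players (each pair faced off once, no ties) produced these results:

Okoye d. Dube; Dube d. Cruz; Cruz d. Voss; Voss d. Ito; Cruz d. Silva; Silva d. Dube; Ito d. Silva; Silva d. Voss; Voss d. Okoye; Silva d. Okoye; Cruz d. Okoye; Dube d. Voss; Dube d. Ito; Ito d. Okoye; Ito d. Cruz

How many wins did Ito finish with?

Ito's results: beat Okoye, Silva, Cruz; lost to Dube, Voss.
That is 3 wins.

3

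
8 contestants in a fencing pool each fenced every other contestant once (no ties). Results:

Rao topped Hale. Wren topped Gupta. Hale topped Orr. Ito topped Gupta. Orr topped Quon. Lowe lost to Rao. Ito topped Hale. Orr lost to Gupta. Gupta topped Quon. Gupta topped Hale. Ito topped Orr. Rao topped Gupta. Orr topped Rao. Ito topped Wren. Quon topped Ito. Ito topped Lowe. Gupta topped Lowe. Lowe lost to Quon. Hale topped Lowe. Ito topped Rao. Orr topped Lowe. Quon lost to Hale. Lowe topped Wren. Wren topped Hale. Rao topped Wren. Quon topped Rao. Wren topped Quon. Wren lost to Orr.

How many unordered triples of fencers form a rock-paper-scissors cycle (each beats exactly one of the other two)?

14

Win totals: Hale 3, Gupta 4, Lowe 1, Orr 4, Wren 3, Quon 3, Ito 6, Rao 4.
A fencer with w wins dominates both others in C(w,2) triples; summing gives 3 + 6 + 0 + 6 + 3 + 3 + 15 + 6 = 42 transitive triples.
Total triples C(8,3) = 56, so cyclic triples = 56 − 42 = 14.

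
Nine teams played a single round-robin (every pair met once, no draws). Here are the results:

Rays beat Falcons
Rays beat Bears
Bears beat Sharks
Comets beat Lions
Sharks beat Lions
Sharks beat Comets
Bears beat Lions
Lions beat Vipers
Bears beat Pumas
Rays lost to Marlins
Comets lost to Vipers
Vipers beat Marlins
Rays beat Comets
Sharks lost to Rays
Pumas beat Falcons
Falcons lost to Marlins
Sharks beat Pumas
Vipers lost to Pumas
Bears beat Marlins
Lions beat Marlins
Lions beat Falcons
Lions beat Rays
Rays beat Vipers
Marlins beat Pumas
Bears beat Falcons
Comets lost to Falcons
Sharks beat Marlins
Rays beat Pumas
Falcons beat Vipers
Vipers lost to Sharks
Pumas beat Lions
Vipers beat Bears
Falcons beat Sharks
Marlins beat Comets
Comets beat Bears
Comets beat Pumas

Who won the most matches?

Rays

Win totals: Marlins 4, Rays 6, Lions 4, Falcons 3, Pumas 3, Comets 3, Sharks 5, Vipers 3, Bears 5.
Rays leads with 6 wins (next highest: 5).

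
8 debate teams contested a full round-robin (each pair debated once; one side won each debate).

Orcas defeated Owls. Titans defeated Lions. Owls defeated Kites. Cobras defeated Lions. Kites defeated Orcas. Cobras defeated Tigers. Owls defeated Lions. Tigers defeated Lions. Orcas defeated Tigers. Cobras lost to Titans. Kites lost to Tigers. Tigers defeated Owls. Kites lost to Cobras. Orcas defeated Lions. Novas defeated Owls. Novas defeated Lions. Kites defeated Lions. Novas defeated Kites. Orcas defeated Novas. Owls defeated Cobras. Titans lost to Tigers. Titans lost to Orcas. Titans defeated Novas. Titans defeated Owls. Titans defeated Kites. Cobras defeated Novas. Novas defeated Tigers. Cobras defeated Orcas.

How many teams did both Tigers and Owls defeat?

Tigers beat: Titans, Lions, Owls, Kites.
Owls beat: Lions, Cobras, Kites.
Both beat: Lions, Kites — 2.

2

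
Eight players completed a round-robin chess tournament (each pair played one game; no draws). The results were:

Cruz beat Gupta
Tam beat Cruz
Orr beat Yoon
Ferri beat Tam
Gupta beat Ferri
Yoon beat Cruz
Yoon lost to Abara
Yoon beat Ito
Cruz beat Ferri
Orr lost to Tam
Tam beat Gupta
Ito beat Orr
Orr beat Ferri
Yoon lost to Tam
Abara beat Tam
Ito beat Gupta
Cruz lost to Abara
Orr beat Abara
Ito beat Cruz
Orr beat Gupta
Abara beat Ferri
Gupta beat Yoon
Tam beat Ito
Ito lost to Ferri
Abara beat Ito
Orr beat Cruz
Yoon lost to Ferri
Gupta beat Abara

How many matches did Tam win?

5

Tam's results: beat Orr, Ito, Cruz, Gupta, Yoon; lost to Ferri, Abara.
That is 5 wins.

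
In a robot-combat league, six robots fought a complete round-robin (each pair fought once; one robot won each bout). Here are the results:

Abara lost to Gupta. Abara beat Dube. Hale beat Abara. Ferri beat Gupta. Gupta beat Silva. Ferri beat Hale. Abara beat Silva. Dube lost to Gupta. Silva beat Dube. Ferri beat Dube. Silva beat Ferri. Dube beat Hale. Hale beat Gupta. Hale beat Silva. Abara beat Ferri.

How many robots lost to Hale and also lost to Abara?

Hale beat: Abara, Gupta, Silva.
Abara beat: Ferri, Dube, Silva.
Both beat: Silva — 1.

1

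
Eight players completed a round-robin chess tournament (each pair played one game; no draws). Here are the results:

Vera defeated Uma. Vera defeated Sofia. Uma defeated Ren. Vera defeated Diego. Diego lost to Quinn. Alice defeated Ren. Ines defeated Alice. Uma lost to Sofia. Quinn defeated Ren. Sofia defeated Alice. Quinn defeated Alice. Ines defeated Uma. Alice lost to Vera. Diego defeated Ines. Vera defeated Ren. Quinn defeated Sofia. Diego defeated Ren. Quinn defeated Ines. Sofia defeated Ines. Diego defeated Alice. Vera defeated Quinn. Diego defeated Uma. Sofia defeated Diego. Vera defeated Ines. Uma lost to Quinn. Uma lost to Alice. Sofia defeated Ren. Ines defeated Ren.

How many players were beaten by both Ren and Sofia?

0

Ren beat: no one.
Sofia beat: Diego, Uma, Ren, Ines, Alice.
No one was beaten by both.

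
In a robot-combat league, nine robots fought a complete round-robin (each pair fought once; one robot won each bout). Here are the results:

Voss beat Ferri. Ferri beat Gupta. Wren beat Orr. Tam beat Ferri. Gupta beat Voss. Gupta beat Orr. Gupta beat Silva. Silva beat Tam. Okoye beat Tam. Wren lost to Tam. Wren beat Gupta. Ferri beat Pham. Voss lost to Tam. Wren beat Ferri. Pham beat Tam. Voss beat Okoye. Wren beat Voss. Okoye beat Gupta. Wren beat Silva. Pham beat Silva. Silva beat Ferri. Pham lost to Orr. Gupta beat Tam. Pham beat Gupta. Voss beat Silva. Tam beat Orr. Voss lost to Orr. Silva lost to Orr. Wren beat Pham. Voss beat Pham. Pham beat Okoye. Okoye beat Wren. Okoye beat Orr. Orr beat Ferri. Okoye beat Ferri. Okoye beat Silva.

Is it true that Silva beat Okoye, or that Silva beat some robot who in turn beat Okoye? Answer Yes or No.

No

Silva did not beat Okoye directly.
Silva beat Tam, Ferri, but each of them lost to Okoye. No two-step path.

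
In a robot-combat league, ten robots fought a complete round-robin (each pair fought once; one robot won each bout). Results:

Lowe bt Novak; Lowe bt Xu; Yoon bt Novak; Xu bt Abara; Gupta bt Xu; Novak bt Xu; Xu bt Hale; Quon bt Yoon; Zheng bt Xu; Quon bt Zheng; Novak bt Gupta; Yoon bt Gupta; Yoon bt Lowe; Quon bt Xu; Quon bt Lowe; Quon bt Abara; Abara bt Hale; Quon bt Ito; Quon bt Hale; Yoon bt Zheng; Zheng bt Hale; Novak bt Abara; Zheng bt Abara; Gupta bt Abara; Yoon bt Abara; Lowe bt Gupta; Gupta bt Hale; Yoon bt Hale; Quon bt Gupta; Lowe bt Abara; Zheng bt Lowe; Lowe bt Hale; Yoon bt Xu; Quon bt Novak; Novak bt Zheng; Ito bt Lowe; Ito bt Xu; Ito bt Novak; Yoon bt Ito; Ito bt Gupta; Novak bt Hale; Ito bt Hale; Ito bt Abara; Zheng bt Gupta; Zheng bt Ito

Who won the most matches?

Quon

Win totals: Yoon 8, Xu 2, Abara 1, Lowe 5, Zheng 6, Gupta 3, Quon 9, Hale 0, Ito 6, Novak 5.
Quon leads with 9 wins (next highest: 8).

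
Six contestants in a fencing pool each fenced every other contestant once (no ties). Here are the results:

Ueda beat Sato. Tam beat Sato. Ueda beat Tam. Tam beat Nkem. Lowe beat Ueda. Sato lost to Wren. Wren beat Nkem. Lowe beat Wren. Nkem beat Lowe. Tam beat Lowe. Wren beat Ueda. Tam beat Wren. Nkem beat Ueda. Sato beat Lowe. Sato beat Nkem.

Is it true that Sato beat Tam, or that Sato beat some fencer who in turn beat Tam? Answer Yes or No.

No

Sato did not beat Tam directly.
Sato beat Nkem, Lowe, but each of them lost to Tam. No two-step path.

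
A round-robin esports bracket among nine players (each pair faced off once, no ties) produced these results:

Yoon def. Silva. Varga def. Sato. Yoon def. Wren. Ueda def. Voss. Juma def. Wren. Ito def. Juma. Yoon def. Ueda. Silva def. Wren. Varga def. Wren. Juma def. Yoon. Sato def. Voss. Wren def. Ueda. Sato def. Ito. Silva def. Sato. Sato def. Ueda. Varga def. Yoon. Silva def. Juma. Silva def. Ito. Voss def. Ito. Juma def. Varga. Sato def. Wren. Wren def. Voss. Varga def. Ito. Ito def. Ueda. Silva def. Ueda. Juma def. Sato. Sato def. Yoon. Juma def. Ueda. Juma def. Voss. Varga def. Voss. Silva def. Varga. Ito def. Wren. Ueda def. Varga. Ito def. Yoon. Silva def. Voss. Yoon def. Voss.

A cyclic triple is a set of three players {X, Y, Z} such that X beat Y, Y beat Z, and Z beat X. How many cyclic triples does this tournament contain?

14

Win totals: Wren 2, Ueda 2, Yoon 4, Silva 7, Ito 4, Voss 1, Varga 5, Juma 6, Sato 5.
A player with w wins dominates both others in C(w,2) triples; summing gives 1 + 1 + 6 + 21 + 6 + 0 + 10 + 15 + 10 = 70 transitive triples.
Total triples C(9,3) = 84, so cyclic triples = 84 − 70 = 14.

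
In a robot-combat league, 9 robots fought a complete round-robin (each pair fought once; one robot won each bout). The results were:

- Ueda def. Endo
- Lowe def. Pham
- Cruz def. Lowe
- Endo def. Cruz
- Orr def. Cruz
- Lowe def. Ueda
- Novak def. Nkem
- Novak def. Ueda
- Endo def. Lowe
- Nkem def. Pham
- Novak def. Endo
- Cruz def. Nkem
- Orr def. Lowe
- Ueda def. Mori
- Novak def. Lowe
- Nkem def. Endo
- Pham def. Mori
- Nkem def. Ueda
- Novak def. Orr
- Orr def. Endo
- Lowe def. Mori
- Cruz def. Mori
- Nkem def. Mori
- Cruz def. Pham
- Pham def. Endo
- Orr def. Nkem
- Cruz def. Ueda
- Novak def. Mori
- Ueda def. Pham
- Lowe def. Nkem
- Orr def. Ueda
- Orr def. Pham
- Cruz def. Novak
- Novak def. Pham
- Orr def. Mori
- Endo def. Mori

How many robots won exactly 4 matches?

Win totals: Nkem 4, Cruz 6, Novak 7, Ueda 3, Endo 3, Pham 2, Orr 7, Lowe 4, Mori 0.
Exactly 4: Nkem, Lowe — 2 robots.

2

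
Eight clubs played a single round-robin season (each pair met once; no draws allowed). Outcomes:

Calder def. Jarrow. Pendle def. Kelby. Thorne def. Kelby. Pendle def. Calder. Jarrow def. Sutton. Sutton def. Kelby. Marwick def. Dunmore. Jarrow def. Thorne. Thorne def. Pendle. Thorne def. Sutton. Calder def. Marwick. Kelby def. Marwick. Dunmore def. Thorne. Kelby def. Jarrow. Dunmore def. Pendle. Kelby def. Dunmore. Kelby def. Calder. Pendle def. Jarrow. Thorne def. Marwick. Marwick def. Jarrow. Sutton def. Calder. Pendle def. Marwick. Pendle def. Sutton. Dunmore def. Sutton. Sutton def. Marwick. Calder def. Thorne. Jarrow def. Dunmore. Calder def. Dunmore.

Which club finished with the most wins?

Win totals: Calder 4, Sutton 3, Kelby 4, Thorne 4, Marwick 2, Jarrow 3, Dunmore 3, Pendle 5.
Pendle leads with 5 wins (next highest: 4).

Pendle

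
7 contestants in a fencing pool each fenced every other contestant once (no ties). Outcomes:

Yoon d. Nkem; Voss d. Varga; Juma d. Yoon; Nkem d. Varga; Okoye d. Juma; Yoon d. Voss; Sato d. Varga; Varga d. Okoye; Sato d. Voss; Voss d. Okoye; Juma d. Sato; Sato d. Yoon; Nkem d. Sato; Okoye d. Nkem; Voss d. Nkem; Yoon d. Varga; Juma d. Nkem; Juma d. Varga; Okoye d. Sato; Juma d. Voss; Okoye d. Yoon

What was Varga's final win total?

1

Varga's results: beat Okoye; lost to Voss, Nkem, Juma, Yoon, Sato.
That is 1 win.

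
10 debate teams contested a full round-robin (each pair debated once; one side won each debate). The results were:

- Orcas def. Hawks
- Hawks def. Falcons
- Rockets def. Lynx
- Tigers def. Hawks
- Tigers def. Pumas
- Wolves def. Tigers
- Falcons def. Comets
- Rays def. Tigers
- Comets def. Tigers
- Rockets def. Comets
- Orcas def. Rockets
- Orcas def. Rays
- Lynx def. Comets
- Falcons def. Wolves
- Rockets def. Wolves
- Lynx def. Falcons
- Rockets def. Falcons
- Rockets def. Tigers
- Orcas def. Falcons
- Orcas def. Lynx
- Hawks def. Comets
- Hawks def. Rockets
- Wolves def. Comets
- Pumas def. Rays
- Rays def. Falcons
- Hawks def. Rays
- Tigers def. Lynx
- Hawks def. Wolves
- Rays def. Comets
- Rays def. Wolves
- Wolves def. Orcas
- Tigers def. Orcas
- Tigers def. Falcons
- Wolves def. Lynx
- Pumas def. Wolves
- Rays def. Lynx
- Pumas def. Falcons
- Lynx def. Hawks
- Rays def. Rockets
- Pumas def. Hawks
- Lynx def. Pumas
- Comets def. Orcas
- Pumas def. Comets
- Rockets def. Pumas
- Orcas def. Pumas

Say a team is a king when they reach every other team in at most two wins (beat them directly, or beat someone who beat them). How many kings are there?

8

Falcons cannot reach Hawks, Pumas, Rockets, Rays in two steps.
Orcas reaches everyone (king).
Hawks reaches everyone (king).
Pumas reaches everyone (king).
Rockets reaches everyone (king).
Lynx reaches everyone (king).
Wolves reaches everyone (king).
Rays reaches everyone (king).
Comets cannot reach Wolves in two steps.
Tigers reaches everyone (king).
Kings: Orcas, Hawks, Pumas, Rockets, Lynx, Wolves, Rays, Tigers — 8.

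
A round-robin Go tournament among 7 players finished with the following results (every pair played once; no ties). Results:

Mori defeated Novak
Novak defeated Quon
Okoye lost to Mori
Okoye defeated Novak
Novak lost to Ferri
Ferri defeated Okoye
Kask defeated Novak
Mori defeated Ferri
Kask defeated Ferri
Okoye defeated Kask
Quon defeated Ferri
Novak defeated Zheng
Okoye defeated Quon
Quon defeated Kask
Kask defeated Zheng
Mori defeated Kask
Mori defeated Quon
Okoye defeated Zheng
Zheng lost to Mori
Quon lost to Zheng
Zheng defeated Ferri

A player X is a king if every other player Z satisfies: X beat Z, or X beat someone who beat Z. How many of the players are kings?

1

Okoye cannot reach Mori in two steps.
Zheng cannot reach Mori in two steps.
Mori reaches everyone (king).
Kask cannot reach Mori in two steps.
Novak cannot reach Okoye, Mori in two steps.
Quon cannot reach Mori in two steps.
Ferri cannot reach Mori in two steps.
Kings: Mori — 1.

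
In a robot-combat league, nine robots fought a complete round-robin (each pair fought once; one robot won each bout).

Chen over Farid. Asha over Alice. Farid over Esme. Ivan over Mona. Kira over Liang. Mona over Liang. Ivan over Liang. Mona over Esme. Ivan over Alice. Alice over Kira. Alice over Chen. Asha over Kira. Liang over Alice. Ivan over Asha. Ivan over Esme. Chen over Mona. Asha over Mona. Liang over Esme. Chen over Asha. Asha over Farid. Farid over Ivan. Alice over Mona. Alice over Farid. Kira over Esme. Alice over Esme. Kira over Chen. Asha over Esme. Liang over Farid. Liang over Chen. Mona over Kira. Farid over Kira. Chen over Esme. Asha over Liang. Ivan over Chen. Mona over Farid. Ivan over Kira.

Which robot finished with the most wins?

Win totals: Alice 5, Farid 3, Chen 4, Liang 4, Esme 0, Kira 3, Asha 6, Mona 4, Ivan 7.
Ivan leads with 7 wins (next highest: 6).

Ivan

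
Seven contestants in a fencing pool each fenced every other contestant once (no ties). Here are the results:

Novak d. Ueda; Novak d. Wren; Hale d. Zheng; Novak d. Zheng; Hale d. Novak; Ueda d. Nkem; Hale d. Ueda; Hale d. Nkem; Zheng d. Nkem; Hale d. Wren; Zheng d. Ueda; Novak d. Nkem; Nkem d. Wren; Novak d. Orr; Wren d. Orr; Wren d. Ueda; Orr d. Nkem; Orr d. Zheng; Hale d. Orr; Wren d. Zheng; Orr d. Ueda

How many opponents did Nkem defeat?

Nkem's results: beat Wren; lost to Ueda, Orr, Zheng, Hale, Novak.
That is 1 win.

1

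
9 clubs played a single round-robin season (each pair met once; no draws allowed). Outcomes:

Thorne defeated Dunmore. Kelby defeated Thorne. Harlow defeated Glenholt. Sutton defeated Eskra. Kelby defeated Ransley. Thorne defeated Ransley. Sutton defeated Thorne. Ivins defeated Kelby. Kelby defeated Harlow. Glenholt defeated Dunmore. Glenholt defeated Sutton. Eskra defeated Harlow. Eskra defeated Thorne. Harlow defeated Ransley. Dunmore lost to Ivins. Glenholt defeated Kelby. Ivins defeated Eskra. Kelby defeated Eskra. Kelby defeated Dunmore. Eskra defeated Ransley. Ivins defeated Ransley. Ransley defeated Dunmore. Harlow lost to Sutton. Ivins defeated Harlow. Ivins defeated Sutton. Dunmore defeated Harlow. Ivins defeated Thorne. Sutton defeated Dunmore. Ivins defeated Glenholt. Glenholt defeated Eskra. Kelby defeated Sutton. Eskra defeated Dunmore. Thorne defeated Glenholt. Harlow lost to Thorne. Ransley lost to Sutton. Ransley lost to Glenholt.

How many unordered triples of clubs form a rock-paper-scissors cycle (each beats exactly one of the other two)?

Win totals: Harlow 2, Ransley 1, Dunmore 1, Ivins 8, Sutton 5, Kelby 6, Eskra 4, Thorne 4, Glenholt 5.
A club with w wins dominates both others in C(w,2) triples; summing gives 1 + 0 + 0 + 28 + 10 + 15 + 6 + 6 + 10 = 76 transitive triples.
Total triples C(9,3) = 84, so cyclic triples = 84 − 76 = 8.

8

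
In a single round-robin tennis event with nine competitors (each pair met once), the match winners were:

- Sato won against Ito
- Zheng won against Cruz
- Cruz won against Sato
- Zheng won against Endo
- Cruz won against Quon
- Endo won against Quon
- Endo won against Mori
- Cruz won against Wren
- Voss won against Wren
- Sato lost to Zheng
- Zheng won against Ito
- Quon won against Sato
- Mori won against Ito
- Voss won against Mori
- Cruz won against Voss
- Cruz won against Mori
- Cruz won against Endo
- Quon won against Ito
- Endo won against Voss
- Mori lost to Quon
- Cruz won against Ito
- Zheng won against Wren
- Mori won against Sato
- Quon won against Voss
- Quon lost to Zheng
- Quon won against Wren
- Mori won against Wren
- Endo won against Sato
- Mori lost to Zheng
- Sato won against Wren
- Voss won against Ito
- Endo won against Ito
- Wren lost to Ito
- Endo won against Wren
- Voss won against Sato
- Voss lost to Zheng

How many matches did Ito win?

Ito's results: beat Wren; lost to Endo, Sato, Voss, Zheng, Mori, Quon, Cruz.
That is 1 win.

1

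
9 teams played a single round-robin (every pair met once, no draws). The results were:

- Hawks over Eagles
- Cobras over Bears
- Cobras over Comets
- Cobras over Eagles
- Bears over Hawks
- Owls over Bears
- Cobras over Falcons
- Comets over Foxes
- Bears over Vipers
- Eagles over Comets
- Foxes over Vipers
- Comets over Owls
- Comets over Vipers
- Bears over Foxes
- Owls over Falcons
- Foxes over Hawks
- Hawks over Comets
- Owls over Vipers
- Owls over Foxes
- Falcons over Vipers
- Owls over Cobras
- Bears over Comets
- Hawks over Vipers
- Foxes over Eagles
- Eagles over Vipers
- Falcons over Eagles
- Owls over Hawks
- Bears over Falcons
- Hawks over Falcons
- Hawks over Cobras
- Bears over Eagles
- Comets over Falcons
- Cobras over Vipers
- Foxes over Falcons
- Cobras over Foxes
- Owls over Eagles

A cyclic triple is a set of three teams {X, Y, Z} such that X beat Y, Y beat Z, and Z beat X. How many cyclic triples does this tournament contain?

Win totals: Owls 7, Vipers 0, Eagles 2, Bears 6, Comets 4, Cobras 6, Foxes 4, Hawks 5, Falcons 2.
A team with w wins dominates both others in C(w,2) triples; summing gives 21 + 0 + 1 + 15 + 6 + 15 + 6 + 10 + 1 = 75 transitive triples.
Total triples C(9,3) = 84, so cyclic triples = 84 − 75 = 9.

9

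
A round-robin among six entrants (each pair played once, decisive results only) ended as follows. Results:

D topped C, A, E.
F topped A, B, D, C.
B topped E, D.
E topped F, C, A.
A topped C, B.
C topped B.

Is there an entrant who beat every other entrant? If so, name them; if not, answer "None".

Highest win total is F with 4 (out of 5 possible).
F lost to E, so no entrant went undefeated.

None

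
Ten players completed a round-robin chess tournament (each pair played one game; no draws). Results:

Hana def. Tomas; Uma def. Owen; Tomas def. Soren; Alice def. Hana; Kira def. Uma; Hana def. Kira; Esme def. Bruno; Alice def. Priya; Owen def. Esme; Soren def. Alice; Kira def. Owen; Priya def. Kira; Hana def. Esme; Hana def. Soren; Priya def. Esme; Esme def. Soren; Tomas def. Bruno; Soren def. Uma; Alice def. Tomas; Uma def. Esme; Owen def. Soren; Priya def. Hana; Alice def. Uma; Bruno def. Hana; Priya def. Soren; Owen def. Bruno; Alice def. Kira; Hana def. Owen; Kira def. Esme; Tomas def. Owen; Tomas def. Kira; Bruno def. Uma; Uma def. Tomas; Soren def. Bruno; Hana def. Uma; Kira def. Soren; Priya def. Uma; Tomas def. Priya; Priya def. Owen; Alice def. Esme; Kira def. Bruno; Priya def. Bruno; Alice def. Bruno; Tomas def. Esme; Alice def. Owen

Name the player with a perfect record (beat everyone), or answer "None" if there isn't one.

Highest win total is Alice with 8 (out of 9 possible).
Alice lost to Soren, so no player went undefeated.

None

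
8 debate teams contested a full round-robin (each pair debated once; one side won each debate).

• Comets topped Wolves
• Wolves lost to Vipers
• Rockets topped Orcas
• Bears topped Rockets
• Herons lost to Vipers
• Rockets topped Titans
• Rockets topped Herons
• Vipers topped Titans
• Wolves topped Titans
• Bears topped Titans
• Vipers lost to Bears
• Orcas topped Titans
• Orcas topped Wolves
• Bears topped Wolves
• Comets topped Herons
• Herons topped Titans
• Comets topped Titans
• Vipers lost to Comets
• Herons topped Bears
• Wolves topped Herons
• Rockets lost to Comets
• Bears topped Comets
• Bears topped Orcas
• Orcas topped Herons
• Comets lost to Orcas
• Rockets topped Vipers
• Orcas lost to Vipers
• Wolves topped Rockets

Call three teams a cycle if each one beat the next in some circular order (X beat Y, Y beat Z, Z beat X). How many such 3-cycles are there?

9

Win totals: Bears 6, Herons 2, Orcas 4, Wolves 3, Comets 5, Rockets 4, Titans 0, Vipers 4.
A team with w wins dominates both others in C(w,2) triples; summing gives 15 + 1 + 6 + 3 + 10 + 6 + 0 + 6 = 47 transitive triples.
Total triples C(8,3) = 56, so cyclic triples = 56 − 47 = 9.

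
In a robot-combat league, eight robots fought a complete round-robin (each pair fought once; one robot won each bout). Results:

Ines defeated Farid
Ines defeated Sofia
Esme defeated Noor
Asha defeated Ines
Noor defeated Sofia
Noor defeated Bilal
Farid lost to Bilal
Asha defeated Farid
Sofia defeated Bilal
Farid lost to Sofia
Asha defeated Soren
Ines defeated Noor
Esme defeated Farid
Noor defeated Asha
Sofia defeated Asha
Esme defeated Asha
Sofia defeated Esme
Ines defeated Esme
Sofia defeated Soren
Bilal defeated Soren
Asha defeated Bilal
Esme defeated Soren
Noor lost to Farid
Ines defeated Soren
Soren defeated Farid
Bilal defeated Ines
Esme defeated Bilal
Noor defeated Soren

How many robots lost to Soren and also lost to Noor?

Soren beat: Farid.
Noor beat: Asha, Bilal, Soren, Sofia.
No one was beaten by both.

0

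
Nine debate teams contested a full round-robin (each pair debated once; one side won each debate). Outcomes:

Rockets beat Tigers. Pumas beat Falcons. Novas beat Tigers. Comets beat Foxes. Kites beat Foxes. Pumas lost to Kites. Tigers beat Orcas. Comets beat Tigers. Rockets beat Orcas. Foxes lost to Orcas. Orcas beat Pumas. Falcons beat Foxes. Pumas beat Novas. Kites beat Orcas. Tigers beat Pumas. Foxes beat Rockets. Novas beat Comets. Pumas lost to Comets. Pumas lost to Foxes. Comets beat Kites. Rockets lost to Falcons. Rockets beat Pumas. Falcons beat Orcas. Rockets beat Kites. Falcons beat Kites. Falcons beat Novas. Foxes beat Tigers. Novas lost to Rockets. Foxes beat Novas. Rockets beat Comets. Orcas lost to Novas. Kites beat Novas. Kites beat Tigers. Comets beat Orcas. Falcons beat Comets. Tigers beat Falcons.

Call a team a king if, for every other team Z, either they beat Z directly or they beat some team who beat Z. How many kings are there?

7

Kites reaches everyone (king).
Rockets reaches everyone (king).
Novas cannot reach Rockets in two steps.
Tigers reaches everyone (king).
Orcas cannot reach Kites, Comets in two steps.
Falcons reaches everyone (king).
Foxes reaches everyone (king).
Comets reaches everyone (king).
Pumas reaches everyone (king).
Kings: Kites, Rockets, Tigers, Falcons, Foxes, Comets, Pumas — 7.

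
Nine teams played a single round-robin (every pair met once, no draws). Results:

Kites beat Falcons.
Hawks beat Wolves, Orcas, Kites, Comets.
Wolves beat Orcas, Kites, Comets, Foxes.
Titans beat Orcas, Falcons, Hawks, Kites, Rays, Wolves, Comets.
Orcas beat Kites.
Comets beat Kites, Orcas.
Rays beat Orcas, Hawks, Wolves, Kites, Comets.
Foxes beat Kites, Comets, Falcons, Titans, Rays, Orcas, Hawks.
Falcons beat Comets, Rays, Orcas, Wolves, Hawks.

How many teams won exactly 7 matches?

Win totals: Falcons 5, Wolves 4, Comets 2, Foxes 7, Hawks 4, Titans 7, Orcas 1, Kites 1, Rays 5.
Exactly 7: Foxes, Titans — 2 teams.

2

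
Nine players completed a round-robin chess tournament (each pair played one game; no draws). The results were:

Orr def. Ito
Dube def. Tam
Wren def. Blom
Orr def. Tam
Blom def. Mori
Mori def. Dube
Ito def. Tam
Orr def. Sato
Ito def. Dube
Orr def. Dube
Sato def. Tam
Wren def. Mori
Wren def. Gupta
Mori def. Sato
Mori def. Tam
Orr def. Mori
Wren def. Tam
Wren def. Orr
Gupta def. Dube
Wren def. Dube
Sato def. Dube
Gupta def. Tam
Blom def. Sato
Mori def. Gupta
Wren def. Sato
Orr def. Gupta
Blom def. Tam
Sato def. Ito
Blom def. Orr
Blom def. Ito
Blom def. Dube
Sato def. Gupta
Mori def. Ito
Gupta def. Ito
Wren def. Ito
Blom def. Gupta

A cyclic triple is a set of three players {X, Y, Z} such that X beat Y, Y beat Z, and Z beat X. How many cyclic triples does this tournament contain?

Win totals: Gupta 3, Sato 4, Blom 7, Dube 1, Orr 6, Tam 0, Wren 8, Mori 5, Ito 2.
A player with w wins dominates both others in C(w,2) triples; summing gives 3 + 6 + 21 + 0 + 15 + 0 + 28 + 10 + 1 = 84 transitive triples.
Total triples C(9,3) = 84, so cyclic triples = 84 − 84 = 0.

0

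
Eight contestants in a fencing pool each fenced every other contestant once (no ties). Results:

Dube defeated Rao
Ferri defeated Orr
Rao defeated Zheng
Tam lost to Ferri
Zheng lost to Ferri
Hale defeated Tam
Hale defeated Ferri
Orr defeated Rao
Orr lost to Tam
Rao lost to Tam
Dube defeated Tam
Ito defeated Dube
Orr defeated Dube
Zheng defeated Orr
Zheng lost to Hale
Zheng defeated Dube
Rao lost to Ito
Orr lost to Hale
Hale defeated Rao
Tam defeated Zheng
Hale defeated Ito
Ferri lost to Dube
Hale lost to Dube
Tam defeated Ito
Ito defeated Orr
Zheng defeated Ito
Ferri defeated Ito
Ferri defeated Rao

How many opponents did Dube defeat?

Dube's results: beat Ferri, Hale, Rao, Tam; lost to Ito, Orr, Zheng.
That is 4 wins.

4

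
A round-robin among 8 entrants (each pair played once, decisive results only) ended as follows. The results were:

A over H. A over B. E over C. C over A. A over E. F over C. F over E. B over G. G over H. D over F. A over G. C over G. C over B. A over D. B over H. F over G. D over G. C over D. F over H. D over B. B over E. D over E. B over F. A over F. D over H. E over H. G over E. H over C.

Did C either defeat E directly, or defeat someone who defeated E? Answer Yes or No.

C did not beat E directly.
C beat A, B, D, G. Of those, A beat E.

Yes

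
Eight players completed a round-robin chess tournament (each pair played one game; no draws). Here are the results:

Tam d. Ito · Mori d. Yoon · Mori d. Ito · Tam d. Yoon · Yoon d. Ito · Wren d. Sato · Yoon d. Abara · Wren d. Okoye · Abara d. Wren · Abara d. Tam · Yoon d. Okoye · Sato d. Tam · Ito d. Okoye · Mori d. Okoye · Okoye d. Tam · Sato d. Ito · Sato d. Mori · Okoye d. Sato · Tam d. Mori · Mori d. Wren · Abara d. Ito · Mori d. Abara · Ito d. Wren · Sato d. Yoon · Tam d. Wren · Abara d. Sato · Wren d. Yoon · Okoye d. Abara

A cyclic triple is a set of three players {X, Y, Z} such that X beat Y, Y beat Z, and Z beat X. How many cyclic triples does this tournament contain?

18

Win totals: Yoon 3, Okoye 3, Wren 3, Ito 2, Abara 4, Mori 5, Tam 4, Sato 4.
A player with w wins dominates both others in C(w,2) triples; summing gives 3 + 3 + 3 + 1 + 6 + 10 + 6 + 6 = 38 transitive triples.
Total triples C(8,3) = 56, so cyclic triples = 56 − 38 = 18.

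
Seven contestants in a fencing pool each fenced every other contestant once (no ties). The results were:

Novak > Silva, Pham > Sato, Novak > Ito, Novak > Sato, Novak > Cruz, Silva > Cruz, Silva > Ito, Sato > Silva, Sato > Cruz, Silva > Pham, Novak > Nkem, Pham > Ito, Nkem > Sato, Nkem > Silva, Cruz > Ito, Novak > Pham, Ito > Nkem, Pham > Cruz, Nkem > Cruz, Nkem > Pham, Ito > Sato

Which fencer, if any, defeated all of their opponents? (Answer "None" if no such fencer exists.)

Novak

Novak has 6 wins out of 6 opponents — a perfect record.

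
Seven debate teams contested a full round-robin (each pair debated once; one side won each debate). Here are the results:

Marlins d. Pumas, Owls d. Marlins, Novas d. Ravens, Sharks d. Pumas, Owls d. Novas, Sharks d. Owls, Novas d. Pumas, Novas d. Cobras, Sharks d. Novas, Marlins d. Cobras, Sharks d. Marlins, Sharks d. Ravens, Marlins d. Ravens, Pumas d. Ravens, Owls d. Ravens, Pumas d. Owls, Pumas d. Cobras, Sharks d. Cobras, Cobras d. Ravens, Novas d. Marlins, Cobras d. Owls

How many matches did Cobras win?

Cobras' results: beat Ravens, Owls; lost to Marlins, Pumas, Novas, Sharks.
That is 2 wins.

2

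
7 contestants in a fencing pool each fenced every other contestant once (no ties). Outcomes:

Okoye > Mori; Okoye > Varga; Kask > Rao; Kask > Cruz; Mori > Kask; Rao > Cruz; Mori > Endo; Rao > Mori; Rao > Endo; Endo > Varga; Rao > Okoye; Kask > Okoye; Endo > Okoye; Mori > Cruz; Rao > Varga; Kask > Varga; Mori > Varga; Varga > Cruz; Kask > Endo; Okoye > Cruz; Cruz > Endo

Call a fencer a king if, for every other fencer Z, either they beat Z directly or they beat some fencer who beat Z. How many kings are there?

3

Varga cannot reach Kask, Mori, Rao, Okoye in two steps.
Cruz cannot reach Kask, Mori, Rao in two steps.
Kask reaches everyone (king).
Mori reaches everyone (king).
Endo cannot reach Kask, Rao in two steps.
Rao reaches everyone (king).
Okoye cannot reach Rao in two steps.
Kings: Kask, Mori, Rao — 3.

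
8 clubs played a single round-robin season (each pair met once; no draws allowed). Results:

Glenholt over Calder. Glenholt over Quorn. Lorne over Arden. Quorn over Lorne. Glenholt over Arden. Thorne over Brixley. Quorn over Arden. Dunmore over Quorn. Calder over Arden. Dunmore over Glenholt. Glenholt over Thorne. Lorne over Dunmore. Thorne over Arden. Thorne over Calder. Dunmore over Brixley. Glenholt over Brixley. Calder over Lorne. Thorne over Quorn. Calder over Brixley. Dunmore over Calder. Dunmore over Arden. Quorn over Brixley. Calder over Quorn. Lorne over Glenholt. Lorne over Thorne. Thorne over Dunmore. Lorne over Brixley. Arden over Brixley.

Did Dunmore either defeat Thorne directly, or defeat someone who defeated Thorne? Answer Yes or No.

Yes

Dunmore did not beat Thorne directly.
Dunmore beat Glenholt, Arden, Quorn, Brixley, Calder. Of those, Glenholt beat Thorne.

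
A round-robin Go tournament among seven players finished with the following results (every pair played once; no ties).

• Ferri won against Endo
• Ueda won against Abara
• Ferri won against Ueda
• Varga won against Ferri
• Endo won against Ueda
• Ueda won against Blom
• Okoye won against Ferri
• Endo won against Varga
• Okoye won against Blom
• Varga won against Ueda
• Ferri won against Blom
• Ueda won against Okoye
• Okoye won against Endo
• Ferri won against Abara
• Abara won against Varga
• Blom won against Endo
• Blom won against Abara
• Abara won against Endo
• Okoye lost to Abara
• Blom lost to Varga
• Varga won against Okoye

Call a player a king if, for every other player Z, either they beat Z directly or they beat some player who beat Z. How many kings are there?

6

Ferri reaches everyone (king).
Okoye reaches everyone (king).
Endo reaches everyone (king).
Abara reaches everyone (king).
Ueda reaches everyone (king).
Varga reaches everyone (king).
Blom cannot reach Ferri in two steps.
Kings: Ferri, Okoye, Endo, Abara, Ueda, Varga — 6.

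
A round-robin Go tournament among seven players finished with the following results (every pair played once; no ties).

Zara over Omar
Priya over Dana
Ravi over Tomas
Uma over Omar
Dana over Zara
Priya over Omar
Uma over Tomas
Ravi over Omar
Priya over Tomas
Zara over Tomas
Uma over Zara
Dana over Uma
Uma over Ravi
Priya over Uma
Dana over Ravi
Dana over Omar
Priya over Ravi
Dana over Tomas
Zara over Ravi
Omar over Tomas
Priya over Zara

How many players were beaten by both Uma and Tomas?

0

Uma beat: Zara, Omar, Ravi, Tomas.
Tomas beat: no one.
No one was beaten by both.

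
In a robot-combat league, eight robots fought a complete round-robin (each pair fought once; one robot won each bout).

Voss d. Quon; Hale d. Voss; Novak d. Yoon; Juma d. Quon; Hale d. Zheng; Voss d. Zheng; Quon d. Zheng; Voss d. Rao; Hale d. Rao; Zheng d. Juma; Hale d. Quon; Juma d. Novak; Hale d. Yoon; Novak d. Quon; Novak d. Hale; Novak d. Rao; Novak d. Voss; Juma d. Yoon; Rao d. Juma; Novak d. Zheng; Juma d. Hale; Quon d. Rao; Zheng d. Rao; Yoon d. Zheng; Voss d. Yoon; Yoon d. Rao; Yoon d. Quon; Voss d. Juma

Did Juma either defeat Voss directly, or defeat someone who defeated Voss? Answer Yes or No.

Yes

Juma did not beat Voss directly.
Juma beat Quon, Hale, Yoon, Novak. Of those, Hale beat Voss.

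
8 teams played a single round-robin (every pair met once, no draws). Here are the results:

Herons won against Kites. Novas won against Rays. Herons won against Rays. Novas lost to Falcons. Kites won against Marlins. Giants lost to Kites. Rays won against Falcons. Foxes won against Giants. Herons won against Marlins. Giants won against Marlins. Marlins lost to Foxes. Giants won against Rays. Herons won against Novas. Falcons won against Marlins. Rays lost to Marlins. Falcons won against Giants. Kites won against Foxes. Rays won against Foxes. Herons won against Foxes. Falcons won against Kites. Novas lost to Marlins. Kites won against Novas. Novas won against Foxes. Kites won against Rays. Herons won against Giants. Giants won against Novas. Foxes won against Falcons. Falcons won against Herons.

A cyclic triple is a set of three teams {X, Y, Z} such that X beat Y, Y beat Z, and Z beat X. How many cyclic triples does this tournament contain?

12

Win totals: Rays 2, Foxes 3, Marlins 2, Herons 6, Kites 5, Giants 3, Falcons 5, Novas 2.
A team with w wins dominates both others in C(w,2) triples; summing gives 1 + 3 + 1 + 15 + 10 + 3 + 10 + 1 = 44 transitive triples.
Total triples C(8,3) = 56, so cyclic triples = 56 − 44 = 12.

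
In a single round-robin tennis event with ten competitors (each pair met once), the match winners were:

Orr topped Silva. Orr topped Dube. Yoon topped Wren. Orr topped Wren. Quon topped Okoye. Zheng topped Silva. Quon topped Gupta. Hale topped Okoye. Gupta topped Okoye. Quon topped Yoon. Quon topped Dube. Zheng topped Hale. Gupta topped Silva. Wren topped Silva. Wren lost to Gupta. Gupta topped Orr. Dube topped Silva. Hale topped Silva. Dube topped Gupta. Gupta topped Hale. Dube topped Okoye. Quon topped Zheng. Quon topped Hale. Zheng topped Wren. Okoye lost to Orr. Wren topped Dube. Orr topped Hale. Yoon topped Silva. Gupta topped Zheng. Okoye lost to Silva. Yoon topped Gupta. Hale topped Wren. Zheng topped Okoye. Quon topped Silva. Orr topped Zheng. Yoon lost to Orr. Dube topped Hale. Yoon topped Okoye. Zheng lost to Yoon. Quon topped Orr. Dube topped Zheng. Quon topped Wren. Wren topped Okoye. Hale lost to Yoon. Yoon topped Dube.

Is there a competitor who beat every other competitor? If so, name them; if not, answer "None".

Quon

Quon has 9 wins out of 9 opponents — a perfect record.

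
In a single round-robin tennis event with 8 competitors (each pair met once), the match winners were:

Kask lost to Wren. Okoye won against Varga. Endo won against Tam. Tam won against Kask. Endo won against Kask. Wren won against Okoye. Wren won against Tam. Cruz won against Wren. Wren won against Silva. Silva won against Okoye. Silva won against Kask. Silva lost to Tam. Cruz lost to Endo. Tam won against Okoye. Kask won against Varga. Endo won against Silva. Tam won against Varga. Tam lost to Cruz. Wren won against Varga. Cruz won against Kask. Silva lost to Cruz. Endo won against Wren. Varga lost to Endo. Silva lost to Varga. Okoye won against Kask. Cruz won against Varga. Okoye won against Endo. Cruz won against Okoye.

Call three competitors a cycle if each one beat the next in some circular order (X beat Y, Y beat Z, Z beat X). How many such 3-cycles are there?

6

Win totals: Kask 1, Okoye 3, Varga 1, Tam 4, Endo 6, Wren 5, Silva 2, Cruz 6.
A competitor with w wins dominates both others in C(w,2) triples; summing gives 0 + 3 + 0 + 6 + 15 + 10 + 1 + 15 = 50 transitive triples.
Total triples C(8,3) = 56, so cyclic triples = 56 − 50 = 6.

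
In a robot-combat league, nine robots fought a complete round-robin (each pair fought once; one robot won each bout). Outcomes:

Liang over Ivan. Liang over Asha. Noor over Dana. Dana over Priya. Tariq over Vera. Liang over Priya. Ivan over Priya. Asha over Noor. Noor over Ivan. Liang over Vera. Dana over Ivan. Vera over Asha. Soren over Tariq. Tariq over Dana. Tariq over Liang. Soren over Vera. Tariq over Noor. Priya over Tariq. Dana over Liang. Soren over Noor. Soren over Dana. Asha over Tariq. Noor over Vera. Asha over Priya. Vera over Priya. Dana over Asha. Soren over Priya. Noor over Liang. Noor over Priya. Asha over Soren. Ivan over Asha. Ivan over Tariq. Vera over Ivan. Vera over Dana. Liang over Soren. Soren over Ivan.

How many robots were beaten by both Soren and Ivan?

Soren beat: Tariq, Vera, Noor, Ivan, Dana, Priya.
Ivan beat: Tariq, Asha, Priya.
Both beat: Tariq, Priya — 2.

2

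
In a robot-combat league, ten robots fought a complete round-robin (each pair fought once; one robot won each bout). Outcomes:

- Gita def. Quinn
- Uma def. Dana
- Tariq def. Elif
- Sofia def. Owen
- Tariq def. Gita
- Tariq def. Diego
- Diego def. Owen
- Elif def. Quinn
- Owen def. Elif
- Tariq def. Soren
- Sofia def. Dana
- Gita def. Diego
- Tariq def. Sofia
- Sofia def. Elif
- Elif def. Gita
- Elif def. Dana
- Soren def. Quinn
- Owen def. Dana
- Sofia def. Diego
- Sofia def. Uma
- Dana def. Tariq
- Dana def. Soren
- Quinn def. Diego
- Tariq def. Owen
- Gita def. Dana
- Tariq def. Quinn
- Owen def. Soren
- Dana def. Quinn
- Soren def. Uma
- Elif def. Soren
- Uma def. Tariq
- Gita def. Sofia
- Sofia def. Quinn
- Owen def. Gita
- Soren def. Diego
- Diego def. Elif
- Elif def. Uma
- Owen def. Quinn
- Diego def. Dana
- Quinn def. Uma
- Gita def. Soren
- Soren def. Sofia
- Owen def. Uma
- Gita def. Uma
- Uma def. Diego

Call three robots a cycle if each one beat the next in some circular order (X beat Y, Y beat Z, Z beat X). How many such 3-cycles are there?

Win totals: Sofia 6, Gita 6, Owen 6, Diego 3, Quinn 2, Soren 4, Elif 5, Uma 3, Dana 3, Tariq 7.
A robot with w wins dominates both others in C(w,2) triples; summing gives 15 + 15 + 15 + 3 + 1 + 6 + 10 + 3 + 3 + 21 = 92 transitive triples.
Total triples C(10,3) = 120, so cyclic triples = 120 − 92 = 28.

28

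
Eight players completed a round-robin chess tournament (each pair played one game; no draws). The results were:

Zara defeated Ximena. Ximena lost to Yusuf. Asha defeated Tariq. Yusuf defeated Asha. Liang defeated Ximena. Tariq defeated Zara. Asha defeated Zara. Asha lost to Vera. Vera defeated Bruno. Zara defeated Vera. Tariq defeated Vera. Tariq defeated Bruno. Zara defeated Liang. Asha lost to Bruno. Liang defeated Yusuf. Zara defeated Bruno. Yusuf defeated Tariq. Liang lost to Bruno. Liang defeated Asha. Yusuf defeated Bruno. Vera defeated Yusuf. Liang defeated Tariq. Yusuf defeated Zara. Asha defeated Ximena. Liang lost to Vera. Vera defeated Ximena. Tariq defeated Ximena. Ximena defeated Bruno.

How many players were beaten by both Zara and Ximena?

Zara beat: Liang, Ximena, Vera, Bruno.
Ximena beat: Bruno.
Both beat: Bruno — 1.

1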